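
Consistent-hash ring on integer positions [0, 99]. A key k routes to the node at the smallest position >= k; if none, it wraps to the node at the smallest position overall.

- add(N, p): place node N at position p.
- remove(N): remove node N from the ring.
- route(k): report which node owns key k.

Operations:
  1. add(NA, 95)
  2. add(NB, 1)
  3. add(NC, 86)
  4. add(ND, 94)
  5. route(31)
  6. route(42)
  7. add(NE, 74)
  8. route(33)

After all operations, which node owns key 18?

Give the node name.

Answer: NE

Derivation:
Op 1: add NA@95 -> ring=[95:NA]
Op 2: add NB@1 -> ring=[1:NB,95:NA]
Op 3: add NC@86 -> ring=[1:NB,86:NC,95:NA]
Op 4: add ND@94 -> ring=[1:NB,86:NC,94:ND,95:NA]
Op 5: route key 31: smallest pos >= 31 is 86 -> NC
Op 6: route key 42: smallest pos >= 42 is 86 -> NC
Op 7: add NE@74 -> ring=[1:NB,74:NE,86:NC,94:ND,95:NA]
Op 8: route key 33: smallest pos >= 33 is 74 -> NE
Final route key 18: smallest pos >= 18 is 74 -> NE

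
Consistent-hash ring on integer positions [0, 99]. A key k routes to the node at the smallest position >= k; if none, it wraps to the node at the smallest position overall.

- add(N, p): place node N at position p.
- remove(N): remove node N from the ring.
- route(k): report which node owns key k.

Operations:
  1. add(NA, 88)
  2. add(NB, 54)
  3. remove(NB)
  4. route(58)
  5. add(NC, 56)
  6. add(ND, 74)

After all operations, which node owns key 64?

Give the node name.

Op 1: add NA@88 -> ring=[88:NA]
Op 2: add NB@54 -> ring=[54:NB,88:NA]
Op 3: remove NB -> ring=[88:NA]
Op 4: route key 58: smallest pos >= 58 is 88 -> NA
Op 5: add NC@56 -> ring=[56:NC,88:NA]
Op 6: add ND@74 -> ring=[56:NC,74:ND,88:NA]
Final route key 64: smallest pos >= 64 is 74 -> ND

Answer: ND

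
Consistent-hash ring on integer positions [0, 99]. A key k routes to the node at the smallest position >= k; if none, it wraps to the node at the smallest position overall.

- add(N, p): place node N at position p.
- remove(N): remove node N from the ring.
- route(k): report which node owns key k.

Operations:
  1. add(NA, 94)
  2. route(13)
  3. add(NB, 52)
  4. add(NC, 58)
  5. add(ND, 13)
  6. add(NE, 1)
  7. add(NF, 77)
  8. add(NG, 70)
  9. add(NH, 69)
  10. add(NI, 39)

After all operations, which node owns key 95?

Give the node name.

Op 1: add NA@94 -> ring=[94:NA]
Op 2: route key 13: smallest pos >= 13 is 94 -> NA
Op 3: add NB@52 -> ring=[52:NB,94:NA]
Op 4: add NC@58 -> ring=[52:NB,58:NC,94:NA]
Op 5: add ND@13 -> ring=[13:ND,52:NB,58:NC,94:NA]
Op 6: add NE@1 -> ring=[1:NE,13:ND,52:NB,58:NC,94:NA]
Op 7: add NF@77 -> ring=[1:NE,13:ND,52:NB,58:NC,77:NF,94:NA]
Op 8: add NG@70 -> ring=[1:NE,13:ND,52:NB,58:NC,70:NG,77:NF,94:NA]
Op 9: add NH@69 -> ring=[1:NE,13:ND,52:NB,58:NC,69:NH,70:NG,77:NF,94:NA]
Op 10: add NI@39 -> ring=[1:NE,13:ND,39:NI,52:NB,58:NC,69:NH,70:NG,77:NF,94:NA]
Final route key 95: none >= 95, wrap to smallest pos 1 -> NE

Answer: NE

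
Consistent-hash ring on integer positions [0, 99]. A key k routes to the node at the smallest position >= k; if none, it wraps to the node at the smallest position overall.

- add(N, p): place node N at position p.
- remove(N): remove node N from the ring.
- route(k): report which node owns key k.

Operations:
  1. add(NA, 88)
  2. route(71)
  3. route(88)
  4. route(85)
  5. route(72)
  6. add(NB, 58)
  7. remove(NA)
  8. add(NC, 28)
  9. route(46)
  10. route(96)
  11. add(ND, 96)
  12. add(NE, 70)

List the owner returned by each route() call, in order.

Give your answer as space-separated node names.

Op 1: add NA@88 -> ring=[88:NA]
Op 2: route key 71: smallest pos >= 71 is 88 -> NA
Op 3: route key 88: smallest pos >= 88 is 88 -> NA
Op 4: route key 85: smallest pos >= 85 is 88 -> NA
Op 5: route key 72: smallest pos >= 72 is 88 -> NA
Op 6: add NB@58 -> ring=[58:NB,88:NA]
Op 7: remove NA -> ring=[58:NB]
Op 8: add NC@28 -> ring=[28:NC,58:NB]
Op 9: route key 46: smallest pos >= 46 is 58 -> NB
Op 10: route key 96: none >= 96, wrap to smallest pos 28 -> NC
Op 11: add ND@96 -> ring=[28:NC,58:NB,96:ND]
Op 12: add NE@70 -> ring=[28:NC,58:NB,70:NE,96:ND]

Answer: NA NA NA NA NB NC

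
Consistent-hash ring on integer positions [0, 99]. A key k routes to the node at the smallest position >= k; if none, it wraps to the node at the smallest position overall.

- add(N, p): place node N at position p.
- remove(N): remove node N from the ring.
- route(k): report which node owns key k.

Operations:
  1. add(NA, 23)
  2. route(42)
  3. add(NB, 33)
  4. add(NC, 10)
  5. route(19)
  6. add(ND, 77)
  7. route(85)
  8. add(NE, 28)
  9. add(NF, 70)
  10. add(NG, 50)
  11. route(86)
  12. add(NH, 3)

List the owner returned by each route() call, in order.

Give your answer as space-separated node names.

Answer: NA NA NC NC

Derivation:
Op 1: add NA@23 -> ring=[23:NA]
Op 2: route key 42: none >= 42, wrap to smallest pos 23 -> NA
Op 3: add NB@33 -> ring=[23:NA,33:NB]
Op 4: add NC@10 -> ring=[10:NC,23:NA,33:NB]
Op 5: route key 19: smallest pos >= 19 is 23 -> NA
Op 6: add ND@77 -> ring=[10:NC,23:NA,33:NB,77:ND]
Op 7: route key 85: none >= 85, wrap to smallest pos 10 -> NC
Op 8: add NE@28 -> ring=[10:NC,23:NA,28:NE,33:NB,77:ND]
Op 9: add NF@70 -> ring=[10:NC,23:NA,28:NE,33:NB,70:NF,77:ND]
Op 10: add NG@50 -> ring=[10:NC,23:NA,28:NE,33:NB,50:NG,70:NF,77:ND]
Op 11: route key 86: none >= 86, wrap to smallest pos 10 -> NC
Op 12: add NH@3 -> ring=[3:NH,10:NC,23:NA,28:NE,33:NB,50:NG,70:NF,77:ND]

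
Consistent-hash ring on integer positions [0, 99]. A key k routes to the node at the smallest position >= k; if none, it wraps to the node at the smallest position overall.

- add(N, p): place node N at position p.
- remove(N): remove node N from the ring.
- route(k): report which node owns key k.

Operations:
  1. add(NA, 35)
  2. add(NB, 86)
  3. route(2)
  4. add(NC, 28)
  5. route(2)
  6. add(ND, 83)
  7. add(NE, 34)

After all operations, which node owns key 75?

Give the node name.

Op 1: add NA@35 -> ring=[35:NA]
Op 2: add NB@86 -> ring=[35:NA,86:NB]
Op 3: route key 2: smallest pos >= 2 is 35 -> NA
Op 4: add NC@28 -> ring=[28:NC,35:NA,86:NB]
Op 5: route key 2: smallest pos >= 2 is 28 -> NC
Op 6: add ND@83 -> ring=[28:NC,35:NA,83:ND,86:NB]
Op 7: add NE@34 -> ring=[28:NC,34:NE,35:NA,83:ND,86:NB]
Final route key 75: smallest pos >= 75 is 83 -> ND

Answer: ND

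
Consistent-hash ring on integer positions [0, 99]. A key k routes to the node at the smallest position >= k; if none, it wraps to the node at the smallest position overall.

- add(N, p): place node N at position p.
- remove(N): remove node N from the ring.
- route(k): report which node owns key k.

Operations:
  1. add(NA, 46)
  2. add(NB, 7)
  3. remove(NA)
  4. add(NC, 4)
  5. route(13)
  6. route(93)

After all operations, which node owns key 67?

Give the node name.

Op 1: add NA@46 -> ring=[46:NA]
Op 2: add NB@7 -> ring=[7:NB,46:NA]
Op 3: remove NA -> ring=[7:NB]
Op 4: add NC@4 -> ring=[4:NC,7:NB]
Op 5: route key 13: none >= 13, wrap to smallest pos 4 -> NC
Op 6: route key 93: none >= 93, wrap to smallest pos 4 -> NC
Final route key 67: none >= 67, wrap to smallest pos 4 -> NC

Answer: NC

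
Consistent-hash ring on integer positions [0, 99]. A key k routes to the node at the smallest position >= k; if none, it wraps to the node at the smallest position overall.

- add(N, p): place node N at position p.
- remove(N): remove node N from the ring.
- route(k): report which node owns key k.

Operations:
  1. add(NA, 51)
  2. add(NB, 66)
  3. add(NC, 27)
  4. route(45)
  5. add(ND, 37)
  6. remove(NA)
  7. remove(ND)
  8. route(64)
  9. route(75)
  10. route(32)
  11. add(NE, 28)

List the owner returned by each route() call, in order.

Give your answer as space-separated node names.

Answer: NA NB NC NB

Derivation:
Op 1: add NA@51 -> ring=[51:NA]
Op 2: add NB@66 -> ring=[51:NA,66:NB]
Op 3: add NC@27 -> ring=[27:NC,51:NA,66:NB]
Op 4: route key 45: smallest pos >= 45 is 51 -> NA
Op 5: add ND@37 -> ring=[27:NC,37:ND,51:NA,66:NB]
Op 6: remove NA -> ring=[27:NC,37:ND,66:NB]
Op 7: remove ND -> ring=[27:NC,66:NB]
Op 8: route key 64: smallest pos >= 64 is 66 -> NB
Op 9: route key 75: none >= 75, wrap to smallest pos 27 -> NC
Op 10: route key 32: smallest pos >= 32 is 66 -> NB
Op 11: add NE@28 -> ring=[27:NC,28:NE,66:NB]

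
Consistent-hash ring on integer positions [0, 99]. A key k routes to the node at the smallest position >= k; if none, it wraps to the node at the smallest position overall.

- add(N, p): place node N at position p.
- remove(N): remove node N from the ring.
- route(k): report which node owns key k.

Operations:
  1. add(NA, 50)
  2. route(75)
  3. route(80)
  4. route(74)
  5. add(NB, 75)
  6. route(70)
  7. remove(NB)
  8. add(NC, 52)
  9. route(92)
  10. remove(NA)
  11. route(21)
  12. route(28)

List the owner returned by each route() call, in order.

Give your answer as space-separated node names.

Op 1: add NA@50 -> ring=[50:NA]
Op 2: route key 75: none >= 75, wrap to smallest pos 50 -> NA
Op 3: route key 80: none >= 80, wrap to smallest pos 50 -> NA
Op 4: route key 74: none >= 74, wrap to smallest pos 50 -> NA
Op 5: add NB@75 -> ring=[50:NA,75:NB]
Op 6: route key 70: smallest pos >= 70 is 75 -> NB
Op 7: remove NB -> ring=[50:NA]
Op 8: add NC@52 -> ring=[50:NA,52:NC]
Op 9: route key 92: none >= 92, wrap to smallest pos 50 -> NA
Op 10: remove NA -> ring=[52:NC]
Op 11: route key 21: smallest pos >= 21 is 52 -> NC
Op 12: route key 28: smallest pos >= 28 is 52 -> NC

Answer: NA NA NA NB NA NC NC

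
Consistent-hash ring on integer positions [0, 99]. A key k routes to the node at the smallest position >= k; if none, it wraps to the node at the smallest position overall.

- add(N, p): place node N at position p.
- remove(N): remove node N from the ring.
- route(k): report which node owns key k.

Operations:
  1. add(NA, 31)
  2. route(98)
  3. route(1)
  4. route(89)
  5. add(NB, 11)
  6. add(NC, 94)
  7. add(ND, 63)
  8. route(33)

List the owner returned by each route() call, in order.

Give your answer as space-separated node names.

Answer: NA NA NA ND

Derivation:
Op 1: add NA@31 -> ring=[31:NA]
Op 2: route key 98: none >= 98, wrap to smallest pos 31 -> NA
Op 3: route key 1: smallest pos >= 1 is 31 -> NA
Op 4: route key 89: none >= 89, wrap to smallest pos 31 -> NA
Op 5: add NB@11 -> ring=[11:NB,31:NA]
Op 6: add NC@94 -> ring=[11:NB,31:NA,94:NC]
Op 7: add ND@63 -> ring=[11:NB,31:NA,63:ND,94:NC]
Op 8: route key 33: smallest pos >= 33 is 63 -> ND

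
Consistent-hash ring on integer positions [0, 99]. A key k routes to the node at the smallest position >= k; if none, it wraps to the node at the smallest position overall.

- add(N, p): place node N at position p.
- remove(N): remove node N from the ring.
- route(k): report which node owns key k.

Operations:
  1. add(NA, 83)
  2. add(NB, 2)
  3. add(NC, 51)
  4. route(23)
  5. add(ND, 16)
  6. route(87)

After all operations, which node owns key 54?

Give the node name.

Op 1: add NA@83 -> ring=[83:NA]
Op 2: add NB@2 -> ring=[2:NB,83:NA]
Op 3: add NC@51 -> ring=[2:NB,51:NC,83:NA]
Op 4: route key 23: smallest pos >= 23 is 51 -> NC
Op 5: add ND@16 -> ring=[2:NB,16:ND,51:NC,83:NA]
Op 6: route key 87: none >= 87, wrap to smallest pos 2 -> NB
Final route key 54: smallest pos >= 54 is 83 -> NA

Answer: NA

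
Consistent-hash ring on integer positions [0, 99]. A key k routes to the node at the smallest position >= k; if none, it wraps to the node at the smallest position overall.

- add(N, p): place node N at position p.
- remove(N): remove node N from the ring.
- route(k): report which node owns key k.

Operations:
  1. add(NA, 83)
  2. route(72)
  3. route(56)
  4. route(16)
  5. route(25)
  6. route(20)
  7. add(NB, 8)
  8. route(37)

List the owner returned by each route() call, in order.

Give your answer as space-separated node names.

Answer: NA NA NA NA NA NA

Derivation:
Op 1: add NA@83 -> ring=[83:NA]
Op 2: route key 72: smallest pos >= 72 is 83 -> NA
Op 3: route key 56: smallest pos >= 56 is 83 -> NA
Op 4: route key 16: smallest pos >= 16 is 83 -> NA
Op 5: route key 25: smallest pos >= 25 is 83 -> NA
Op 6: route key 20: smallest pos >= 20 is 83 -> NA
Op 7: add NB@8 -> ring=[8:NB,83:NA]
Op 8: route key 37: smallest pos >= 37 is 83 -> NA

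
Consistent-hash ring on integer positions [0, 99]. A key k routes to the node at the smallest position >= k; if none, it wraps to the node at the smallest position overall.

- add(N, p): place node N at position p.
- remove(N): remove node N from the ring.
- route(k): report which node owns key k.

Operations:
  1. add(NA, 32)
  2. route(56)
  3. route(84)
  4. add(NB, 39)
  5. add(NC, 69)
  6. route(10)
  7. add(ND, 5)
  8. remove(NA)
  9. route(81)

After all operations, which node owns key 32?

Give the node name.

Op 1: add NA@32 -> ring=[32:NA]
Op 2: route key 56: none >= 56, wrap to smallest pos 32 -> NA
Op 3: route key 84: none >= 84, wrap to smallest pos 32 -> NA
Op 4: add NB@39 -> ring=[32:NA,39:NB]
Op 5: add NC@69 -> ring=[32:NA,39:NB,69:NC]
Op 6: route key 10: smallest pos >= 10 is 32 -> NA
Op 7: add ND@5 -> ring=[5:ND,32:NA,39:NB,69:NC]
Op 8: remove NA -> ring=[5:ND,39:NB,69:NC]
Op 9: route key 81: none >= 81, wrap to smallest pos 5 -> ND
Final route key 32: smallest pos >= 32 is 39 -> NB

Answer: NB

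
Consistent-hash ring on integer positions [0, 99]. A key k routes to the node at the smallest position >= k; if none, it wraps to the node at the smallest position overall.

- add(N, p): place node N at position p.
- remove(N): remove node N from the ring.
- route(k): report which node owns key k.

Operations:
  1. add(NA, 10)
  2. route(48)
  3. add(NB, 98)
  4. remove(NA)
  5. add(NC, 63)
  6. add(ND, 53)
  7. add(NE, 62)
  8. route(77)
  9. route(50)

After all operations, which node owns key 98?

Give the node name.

Op 1: add NA@10 -> ring=[10:NA]
Op 2: route key 48: none >= 48, wrap to smallest pos 10 -> NA
Op 3: add NB@98 -> ring=[10:NA,98:NB]
Op 4: remove NA -> ring=[98:NB]
Op 5: add NC@63 -> ring=[63:NC,98:NB]
Op 6: add ND@53 -> ring=[53:ND,63:NC,98:NB]
Op 7: add NE@62 -> ring=[53:ND,62:NE,63:NC,98:NB]
Op 8: route key 77: smallest pos >= 77 is 98 -> NB
Op 9: route key 50: smallest pos >= 50 is 53 -> ND
Final route key 98: smallest pos >= 98 is 98 -> NB

Answer: NB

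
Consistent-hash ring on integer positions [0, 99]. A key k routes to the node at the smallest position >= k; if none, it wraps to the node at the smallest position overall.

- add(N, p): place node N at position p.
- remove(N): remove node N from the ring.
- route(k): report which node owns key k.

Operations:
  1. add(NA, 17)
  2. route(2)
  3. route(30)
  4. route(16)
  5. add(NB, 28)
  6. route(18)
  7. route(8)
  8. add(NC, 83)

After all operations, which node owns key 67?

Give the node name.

Answer: NC

Derivation:
Op 1: add NA@17 -> ring=[17:NA]
Op 2: route key 2: smallest pos >= 2 is 17 -> NA
Op 3: route key 30: none >= 30, wrap to smallest pos 17 -> NA
Op 4: route key 16: smallest pos >= 16 is 17 -> NA
Op 5: add NB@28 -> ring=[17:NA,28:NB]
Op 6: route key 18: smallest pos >= 18 is 28 -> NB
Op 7: route key 8: smallest pos >= 8 is 17 -> NA
Op 8: add NC@83 -> ring=[17:NA,28:NB,83:NC]
Final route key 67: smallest pos >= 67 is 83 -> NC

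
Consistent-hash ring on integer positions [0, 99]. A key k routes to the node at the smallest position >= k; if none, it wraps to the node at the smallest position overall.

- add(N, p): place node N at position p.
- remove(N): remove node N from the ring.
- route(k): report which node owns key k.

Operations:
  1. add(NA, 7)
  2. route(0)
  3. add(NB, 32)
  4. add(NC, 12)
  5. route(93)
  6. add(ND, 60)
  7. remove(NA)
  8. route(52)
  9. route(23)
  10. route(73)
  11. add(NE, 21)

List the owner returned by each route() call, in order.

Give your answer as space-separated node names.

Op 1: add NA@7 -> ring=[7:NA]
Op 2: route key 0: smallest pos >= 0 is 7 -> NA
Op 3: add NB@32 -> ring=[7:NA,32:NB]
Op 4: add NC@12 -> ring=[7:NA,12:NC,32:NB]
Op 5: route key 93: none >= 93, wrap to smallest pos 7 -> NA
Op 6: add ND@60 -> ring=[7:NA,12:NC,32:NB,60:ND]
Op 7: remove NA -> ring=[12:NC,32:NB,60:ND]
Op 8: route key 52: smallest pos >= 52 is 60 -> ND
Op 9: route key 23: smallest pos >= 23 is 32 -> NB
Op 10: route key 73: none >= 73, wrap to smallest pos 12 -> NC
Op 11: add NE@21 -> ring=[12:NC,21:NE,32:NB,60:ND]

Answer: NA NA ND NB NC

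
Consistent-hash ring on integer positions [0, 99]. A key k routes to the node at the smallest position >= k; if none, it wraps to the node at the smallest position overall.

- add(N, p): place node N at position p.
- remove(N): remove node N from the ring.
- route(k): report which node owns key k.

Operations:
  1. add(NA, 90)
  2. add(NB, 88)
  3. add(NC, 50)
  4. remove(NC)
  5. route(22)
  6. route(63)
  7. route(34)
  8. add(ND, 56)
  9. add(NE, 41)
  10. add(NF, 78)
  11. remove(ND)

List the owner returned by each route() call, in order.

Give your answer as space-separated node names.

Op 1: add NA@90 -> ring=[90:NA]
Op 2: add NB@88 -> ring=[88:NB,90:NA]
Op 3: add NC@50 -> ring=[50:NC,88:NB,90:NA]
Op 4: remove NC -> ring=[88:NB,90:NA]
Op 5: route key 22: smallest pos >= 22 is 88 -> NB
Op 6: route key 63: smallest pos >= 63 is 88 -> NB
Op 7: route key 34: smallest pos >= 34 is 88 -> NB
Op 8: add ND@56 -> ring=[56:ND,88:NB,90:NA]
Op 9: add NE@41 -> ring=[41:NE,56:ND,88:NB,90:NA]
Op 10: add NF@78 -> ring=[41:NE,56:ND,78:NF,88:NB,90:NA]
Op 11: remove ND -> ring=[41:NE,78:NF,88:NB,90:NA]

Answer: NB NB NB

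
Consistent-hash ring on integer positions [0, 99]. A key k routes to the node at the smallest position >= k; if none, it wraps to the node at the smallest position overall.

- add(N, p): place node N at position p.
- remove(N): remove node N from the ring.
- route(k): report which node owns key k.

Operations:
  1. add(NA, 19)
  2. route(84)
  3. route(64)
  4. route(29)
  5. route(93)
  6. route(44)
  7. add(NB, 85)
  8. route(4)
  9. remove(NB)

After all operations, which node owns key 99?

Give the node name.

Answer: NA

Derivation:
Op 1: add NA@19 -> ring=[19:NA]
Op 2: route key 84: none >= 84, wrap to smallest pos 19 -> NA
Op 3: route key 64: none >= 64, wrap to smallest pos 19 -> NA
Op 4: route key 29: none >= 29, wrap to smallest pos 19 -> NA
Op 5: route key 93: none >= 93, wrap to smallest pos 19 -> NA
Op 6: route key 44: none >= 44, wrap to smallest pos 19 -> NA
Op 7: add NB@85 -> ring=[19:NA,85:NB]
Op 8: route key 4: smallest pos >= 4 is 19 -> NA
Op 9: remove NB -> ring=[19:NA]
Final route key 99: none >= 99, wrap to smallest pos 19 -> NA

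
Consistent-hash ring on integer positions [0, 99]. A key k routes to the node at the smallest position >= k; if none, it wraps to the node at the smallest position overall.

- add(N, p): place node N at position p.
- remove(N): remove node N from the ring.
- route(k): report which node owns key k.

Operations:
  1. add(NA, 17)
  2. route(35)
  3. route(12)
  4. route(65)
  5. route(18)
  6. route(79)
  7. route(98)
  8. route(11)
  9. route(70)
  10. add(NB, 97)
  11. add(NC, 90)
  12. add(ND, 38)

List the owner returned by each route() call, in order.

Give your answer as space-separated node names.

Answer: NA NA NA NA NA NA NA NA

Derivation:
Op 1: add NA@17 -> ring=[17:NA]
Op 2: route key 35: none >= 35, wrap to smallest pos 17 -> NA
Op 3: route key 12: smallest pos >= 12 is 17 -> NA
Op 4: route key 65: none >= 65, wrap to smallest pos 17 -> NA
Op 5: route key 18: none >= 18, wrap to smallest pos 17 -> NA
Op 6: route key 79: none >= 79, wrap to smallest pos 17 -> NA
Op 7: route key 98: none >= 98, wrap to smallest pos 17 -> NA
Op 8: route key 11: smallest pos >= 11 is 17 -> NA
Op 9: route key 70: none >= 70, wrap to smallest pos 17 -> NA
Op 10: add NB@97 -> ring=[17:NA,97:NB]
Op 11: add NC@90 -> ring=[17:NA,90:NC,97:NB]
Op 12: add ND@38 -> ring=[17:NA,38:ND,90:NC,97:NB]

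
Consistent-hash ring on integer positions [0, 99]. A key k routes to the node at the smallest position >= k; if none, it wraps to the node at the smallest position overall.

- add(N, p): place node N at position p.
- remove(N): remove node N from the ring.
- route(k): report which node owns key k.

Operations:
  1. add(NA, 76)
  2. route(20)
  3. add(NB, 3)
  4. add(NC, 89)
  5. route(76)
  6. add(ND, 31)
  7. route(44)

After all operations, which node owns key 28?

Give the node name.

Answer: ND

Derivation:
Op 1: add NA@76 -> ring=[76:NA]
Op 2: route key 20: smallest pos >= 20 is 76 -> NA
Op 3: add NB@3 -> ring=[3:NB,76:NA]
Op 4: add NC@89 -> ring=[3:NB,76:NA,89:NC]
Op 5: route key 76: smallest pos >= 76 is 76 -> NA
Op 6: add ND@31 -> ring=[3:NB,31:ND,76:NA,89:NC]
Op 7: route key 44: smallest pos >= 44 is 76 -> NA
Final route key 28: smallest pos >= 28 is 31 -> ND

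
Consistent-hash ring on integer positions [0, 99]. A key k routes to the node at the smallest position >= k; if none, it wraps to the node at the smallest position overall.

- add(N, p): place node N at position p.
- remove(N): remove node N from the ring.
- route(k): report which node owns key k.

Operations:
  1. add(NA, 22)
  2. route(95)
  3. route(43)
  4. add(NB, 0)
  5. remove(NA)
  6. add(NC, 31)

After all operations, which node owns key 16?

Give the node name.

Answer: NC

Derivation:
Op 1: add NA@22 -> ring=[22:NA]
Op 2: route key 95: none >= 95, wrap to smallest pos 22 -> NA
Op 3: route key 43: none >= 43, wrap to smallest pos 22 -> NA
Op 4: add NB@0 -> ring=[0:NB,22:NA]
Op 5: remove NA -> ring=[0:NB]
Op 6: add NC@31 -> ring=[0:NB,31:NC]
Final route key 16: smallest pos >= 16 is 31 -> NC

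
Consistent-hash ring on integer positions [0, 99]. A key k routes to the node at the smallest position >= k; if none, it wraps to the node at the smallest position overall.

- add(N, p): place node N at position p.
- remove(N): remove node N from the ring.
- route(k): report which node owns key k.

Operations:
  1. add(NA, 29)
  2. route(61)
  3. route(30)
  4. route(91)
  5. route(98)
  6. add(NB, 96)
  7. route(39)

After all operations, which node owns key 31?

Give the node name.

Op 1: add NA@29 -> ring=[29:NA]
Op 2: route key 61: none >= 61, wrap to smallest pos 29 -> NA
Op 3: route key 30: none >= 30, wrap to smallest pos 29 -> NA
Op 4: route key 91: none >= 91, wrap to smallest pos 29 -> NA
Op 5: route key 98: none >= 98, wrap to smallest pos 29 -> NA
Op 6: add NB@96 -> ring=[29:NA,96:NB]
Op 7: route key 39: smallest pos >= 39 is 96 -> NB
Final route key 31: smallest pos >= 31 is 96 -> NB

Answer: NB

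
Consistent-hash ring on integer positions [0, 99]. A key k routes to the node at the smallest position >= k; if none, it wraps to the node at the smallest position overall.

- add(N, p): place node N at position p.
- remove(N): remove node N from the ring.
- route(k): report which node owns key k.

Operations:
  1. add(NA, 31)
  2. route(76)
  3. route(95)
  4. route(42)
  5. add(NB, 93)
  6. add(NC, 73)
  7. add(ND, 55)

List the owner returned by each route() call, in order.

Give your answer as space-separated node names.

Op 1: add NA@31 -> ring=[31:NA]
Op 2: route key 76: none >= 76, wrap to smallest pos 31 -> NA
Op 3: route key 95: none >= 95, wrap to smallest pos 31 -> NA
Op 4: route key 42: none >= 42, wrap to smallest pos 31 -> NA
Op 5: add NB@93 -> ring=[31:NA,93:NB]
Op 6: add NC@73 -> ring=[31:NA,73:NC,93:NB]
Op 7: add ND@55 -> ring=[31:NA,55:ND,73:NC,93:NB]

Answer: NA NA NA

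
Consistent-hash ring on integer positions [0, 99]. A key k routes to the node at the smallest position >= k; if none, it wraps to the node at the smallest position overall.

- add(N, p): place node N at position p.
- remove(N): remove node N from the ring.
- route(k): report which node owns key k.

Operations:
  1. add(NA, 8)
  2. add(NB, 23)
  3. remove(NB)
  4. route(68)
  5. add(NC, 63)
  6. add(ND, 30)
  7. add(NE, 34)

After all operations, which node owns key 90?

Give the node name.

Op 1: add NA@8 -> ring=[8:NA]
Op 2: add NB@23 -> ring=[8:NA,23:NB]
Op 3: remove NB -> ring=[8:NA]
Op 4: route key 68: none >= 68, wrap to smallest pos 8 -> NA
Op 5: add NC@63 -> ring=[8:NA,63:NC]
Op 6: add ND@30 -> ring=[8:NA,30:ND,63:NC]
Op 7: add NE@34 -> ring=[8:NA,30:ND,34:NE,63:NC]
Final route key 90: none >= 90, wrap to smallest pos 8 -> NA

Answer: NA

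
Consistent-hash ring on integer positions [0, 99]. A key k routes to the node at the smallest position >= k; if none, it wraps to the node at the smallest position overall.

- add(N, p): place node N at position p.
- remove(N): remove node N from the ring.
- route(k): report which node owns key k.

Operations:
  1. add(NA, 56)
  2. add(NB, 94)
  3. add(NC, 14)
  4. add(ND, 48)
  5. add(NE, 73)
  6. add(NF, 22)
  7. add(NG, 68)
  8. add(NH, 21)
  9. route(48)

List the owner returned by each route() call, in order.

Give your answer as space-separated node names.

Op 1: add NA@56 -> ring=[56:NA]
Op 2: add NB@94 -> ring=[56:NA,94:NB]
Op 3: add NC@14 -> ring=[14:NC,56:NA,94:NB]
Op 4: add ND@48 -> ring=[14:NC,48:ND,56:NA,94:NB]
Op 5: add NE@73 -> ring=[14:NC,48:ND,56:NA,73:NE,94:NB]
Op 6: add NF@22 -> ring=[14:NC,22:NF,48:ND,56:NA,73:NE,94:NB]
Op 7: add NG@68 -> ring=[14:NC,22:NF,48:ND,56:NA,68:NG,73:NE,94:NB]
Op 8: add NH@21 -> ring=[14:NC,21:NH,22:NF,48:ND,56:NA,68:NG,73:NE,94:NB]
Op 9: route key 48: smallest pos >= 48 is 48 -> ND

Answer: ND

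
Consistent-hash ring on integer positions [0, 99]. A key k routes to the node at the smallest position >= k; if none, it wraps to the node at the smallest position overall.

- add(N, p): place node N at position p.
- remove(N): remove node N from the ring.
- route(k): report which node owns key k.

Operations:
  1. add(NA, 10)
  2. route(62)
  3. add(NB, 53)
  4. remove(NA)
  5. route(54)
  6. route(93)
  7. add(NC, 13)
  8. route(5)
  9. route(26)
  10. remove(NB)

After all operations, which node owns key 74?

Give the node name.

Op 1: add NA@10 -> ring=[10:NA]
Op 2: route key 62: none >= 62, wrap to smallest pos 10 -> NA
Op 3: add NB@53 -> ring=[10:NA,53:NB]
Op 4: remove NA -> ring=[53:NB]
Op 5: route key 54: none >= 54, wrap to smallest pos 53 -> NB
Op 6: route key 93: none >= 93, wrap to smallest pos 53 -> NB
Op 7: add NC@13 -> ring=[13:NC,53:NB]
Op 8: route key 5: smallest pos >= 5 is 13 -> NC
Op 9: route key 26: smallest pos >= 26 is 53 -> NB
Op 10: remove NB -> ring=[13:NC]
Final route key 74: none >= 74, wrap to smallest pos 13 -> NC

Answer: NC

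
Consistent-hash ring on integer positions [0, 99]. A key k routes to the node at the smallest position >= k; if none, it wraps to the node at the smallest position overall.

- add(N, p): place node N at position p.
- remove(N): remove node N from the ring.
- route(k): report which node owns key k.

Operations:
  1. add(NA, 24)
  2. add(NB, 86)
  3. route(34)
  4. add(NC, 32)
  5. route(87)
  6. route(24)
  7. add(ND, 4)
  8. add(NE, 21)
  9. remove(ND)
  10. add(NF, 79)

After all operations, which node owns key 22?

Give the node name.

Op 1: add NA@24 -> ring=[24:NA]
Op 2: add NB@86 -> ring=[24:NA,86:NB]
Op 3: route key 34: smallest pos >= 34 is 86 -> NB
Op 4: add NC@32 -> ring=[24:NA,32:NC,86:NB]
Op 5: route key 87: none >= 87, wrap to smallest pos 24 -> NA
Op 6: route key 24: smallest pos >= 24 is 24 -> NA
Op 7: add ND@4 -> ring=[4:ND,24:NA,32:NC,86:NB]
Op 8: add NE@21 -> ring=[4:ND,21:NE,24:NA,32:NC,86:NB]
Op 9: remove ND -> ring=[21:NE,24:NA,32:NC,86:NB]
Op 10: add NF@79 -> ring=[21:NE,24:NA,32:NC,79:NF,86:NB]
Final route key 22: smallest pos >= 22 is 24 -> NA

Answer: NA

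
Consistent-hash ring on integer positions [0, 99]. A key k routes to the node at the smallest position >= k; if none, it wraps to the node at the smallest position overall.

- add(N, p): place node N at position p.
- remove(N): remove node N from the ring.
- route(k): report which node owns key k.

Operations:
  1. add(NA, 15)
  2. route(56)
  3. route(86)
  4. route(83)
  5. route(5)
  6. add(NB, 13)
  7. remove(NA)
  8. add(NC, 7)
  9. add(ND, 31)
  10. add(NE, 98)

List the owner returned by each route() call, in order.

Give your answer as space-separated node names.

Answer: NA NA NA NA

Derivation:
Op 1: add NA@15 -> ring=[15:NA]
Op 2: route key 56: none >= 56, wrap to smallest pos 15 -> NA
Op 3: route key 86: none >= 86, wrap to smallest pos 15 -> NA
Op 4: route key 83: none >= 83, wrap to smallest pos 15 -> NA
Op 5: route key 5: smallest pos >= 5 is 15 -> NA
Op 6: add NB@13 -> ring=[13:NB,15:NA]
Op 7: remove NA -> ring=[13:NB]
Op 8: add NC@7 -> ring=[7:NC,13:NB]
Op 9: add ND@31 -> ring=[7:NC,13:NB,31:ND]
Op 10: add NE@98 -> ring=[7:NC,13:NB,31:ND,98:NE]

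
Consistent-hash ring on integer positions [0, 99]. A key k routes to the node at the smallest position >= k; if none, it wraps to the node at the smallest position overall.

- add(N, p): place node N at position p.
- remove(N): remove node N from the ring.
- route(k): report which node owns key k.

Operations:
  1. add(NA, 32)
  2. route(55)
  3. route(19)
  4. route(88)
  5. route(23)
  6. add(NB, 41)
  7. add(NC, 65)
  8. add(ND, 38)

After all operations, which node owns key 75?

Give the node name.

Op 1: add NA@32 -> ring=[32:NA]
Op 2: route key 55: none >= 55, wrap to smallest pos 32 -> NA
Op 3: route key 19: smallest pos >= 19 is 32 -> NA
Op 4: route key 88: none >= 88, wrap to smallest pos 32 -> NA
Op 5: route key 23: smallest pos >= 23 is 32 -> NA
Op 6: add NB@41 -> ring=[32:NA,41:NB]
Op 7: add NC@65 -> ring=[32:NA,41:NB,65:NC]
Op 8: add ND@38 -> ring=[32:NA,38:ND,41:NB,65:NC]
Final route key 75: none >= 75, wrap to smallest pos 32 -> NA

Answer: NA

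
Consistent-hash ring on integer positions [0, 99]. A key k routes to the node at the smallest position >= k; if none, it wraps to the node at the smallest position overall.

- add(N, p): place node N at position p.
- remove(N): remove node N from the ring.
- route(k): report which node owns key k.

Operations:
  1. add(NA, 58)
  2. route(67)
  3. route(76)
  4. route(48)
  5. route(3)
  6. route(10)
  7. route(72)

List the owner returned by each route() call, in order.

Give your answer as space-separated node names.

Op 1: add NA@58 -> ring=[58:NA]
Op 2: route key 67: none >= 67, wrap to smallest pos 58 -> NA
Op 3: route key 76: none >= 76, wrap to smallest pos 58 -> NA
Op 4: route key 48: smallest pos >= 48 is 58 -> NA
Op 5: route key 3: smallest pos >= 3 is 58 -> NA
Op 6: route key 10: smallest pos >= 10 is 58 -> NA
Op 7: route key 72: none >= 72, wrap to smallest pos 58 -> NA

Answer: NA NA NA NA NA NA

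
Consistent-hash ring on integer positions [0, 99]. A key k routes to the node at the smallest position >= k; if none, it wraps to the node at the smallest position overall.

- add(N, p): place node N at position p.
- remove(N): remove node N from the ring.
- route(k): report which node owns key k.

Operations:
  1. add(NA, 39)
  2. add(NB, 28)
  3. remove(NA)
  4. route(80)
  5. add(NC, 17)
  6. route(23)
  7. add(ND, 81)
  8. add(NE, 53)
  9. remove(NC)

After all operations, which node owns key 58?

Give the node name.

Op 1: add NA@39 -> ring=[39:NA]
Op 2: add NB@28 -> ring=[28:NB,39:NA]
Op 3: remove NA -> ring=[28:NB]
Op 4: route key 80: none >= 80, wrap to smallest pos 28 -> NB
Op 5: add NC@17 -> ring=[17:NC,28:NB]
Op 6: route key 23: smallest pos >= 23 is 28 -> NB
Op 7: add ND@81 -> ring=[17:NC,28:NB,81:ND]
Op 8: add NE@53 -> ring=[17:NC,28:NB,53:NE,81:ND]
Op 9: remove NC -> ring=[28:NB,53:NE,81:ND]
Final route key 58: smallest pos >= 58 is 81 -> ND

Answer: ND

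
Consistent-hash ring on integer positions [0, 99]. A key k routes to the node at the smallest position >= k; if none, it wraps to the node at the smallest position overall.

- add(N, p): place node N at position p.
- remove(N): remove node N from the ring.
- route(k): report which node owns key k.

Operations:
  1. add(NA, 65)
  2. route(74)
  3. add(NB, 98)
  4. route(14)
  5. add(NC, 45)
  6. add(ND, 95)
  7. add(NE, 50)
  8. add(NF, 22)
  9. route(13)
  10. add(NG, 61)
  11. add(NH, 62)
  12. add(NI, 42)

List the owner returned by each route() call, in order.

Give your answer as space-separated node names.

Answer: NA NA NF

Derivation:
Op 1: add NA@65 -> ring=[65:NA]
Op 2: route key 74: none >= 74, wrap to smallest pos 65 -> NA
Op 3: add NB@98 -> ring=[65:NA,98:NB]
Op 4: route key 14: smallest pos >= 14 is 65 -> NA
Op 5: add NC@45 -> ring=[45:NC,65:NA,98:NB]
Op 6: add ND@95 -> ring=[45:NC,65:NA,95:ND,98:NB]
Op 7: add NE@50 -> ring=[45:NC,50:NE,65:NA,95:ND,98:NB]
Op 8: add NF@22 -> ring=[22:NF,45:NC,50:NE,65:NA,95:ND,98:NB]
Op 9: route key 13: smallest pos >= 13 is 22 -> NF
Op 10: add NG@61 -> ring=[22:NF,45:NC,50:NE,61:NG,65:NA,95:ND,98:NB]
Op 11: add NH@62 -> ring=[22:NF,45:NC,50:NE,61:NG,62:NH,65:NA,95:ND,98:NB]
Op 12: add NI@42 -> ring=[22:NF,42:NI,45:NC,50:NE,61:NG,62:NH,65:NA,95:ND,98:NB]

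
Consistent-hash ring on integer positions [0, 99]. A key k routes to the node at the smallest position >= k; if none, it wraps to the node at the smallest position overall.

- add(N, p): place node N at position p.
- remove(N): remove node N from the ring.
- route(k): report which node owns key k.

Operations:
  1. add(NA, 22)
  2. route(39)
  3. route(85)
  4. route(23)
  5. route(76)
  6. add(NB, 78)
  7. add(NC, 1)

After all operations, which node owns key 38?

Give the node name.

Answer: NB

Derivation:
Op 1: add NA@22 -> ring=[22:NA]
Op 2: route key 39: none >= 39, wrap to smallest pos 22 -> NA
Op 3: route key 85: none >= 85, wrap to smallest pos 22 -> NA
Op 4: route key 23: none >= 23, wrap to smallest pos 22 -> NA
Op 5: route key 76: none >= 76, wrap to smallest pos 22 -> NA
Op 6: add NB@78 -> ring=[22:NA,78:NB]
Op 7: add NC@1 -> ring=[1:NC,22:NA,78:NB]
Final route key 38: smallest pos >= 38 is 78 -> NB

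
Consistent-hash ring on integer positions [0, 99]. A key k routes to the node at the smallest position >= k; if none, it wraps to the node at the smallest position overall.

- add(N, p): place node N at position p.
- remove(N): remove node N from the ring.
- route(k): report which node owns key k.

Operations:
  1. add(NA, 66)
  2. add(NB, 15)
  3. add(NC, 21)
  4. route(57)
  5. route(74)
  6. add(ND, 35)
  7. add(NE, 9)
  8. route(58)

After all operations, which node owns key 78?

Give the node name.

Op 1: add NA@66 -> ring=[66:NA]
Op 2: add NB@15 -> ring=[15:NB,66:NA]
Op 3: add NC@21 -> ring=[15:NB,21:NC,66:NA]
Op 4: route key 57: smallest pos >= 57 is 66 -> NA
Op 5: route key 74: none >= 74, wrap to smallest pos 15 -> NB
Op 6: add ND@35 -> ring=[15:NB,21:NC,35:ND,66:NA]
Op 7: add NE@9 -> ring=[9:NE,15:NB,21:NC,35:ND,66:NA]
Op 8: route key 58: smallest pos >= 58 is 66 -> NA
Final route key 78: none >= 78, wrap to smallest pos 9 -> NE

Answer: NE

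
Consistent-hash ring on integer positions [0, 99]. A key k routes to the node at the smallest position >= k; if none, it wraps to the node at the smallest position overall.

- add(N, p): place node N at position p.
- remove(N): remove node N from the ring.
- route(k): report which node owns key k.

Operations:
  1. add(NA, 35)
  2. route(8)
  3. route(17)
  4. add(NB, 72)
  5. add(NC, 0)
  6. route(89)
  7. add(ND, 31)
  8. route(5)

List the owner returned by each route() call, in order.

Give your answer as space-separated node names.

Answer: NA NA NC ND

Derivation:
Op 1: add NA@35 -> ring=[35:NA]
Op 2: route key 8: smallest pos >= 8 is 35 -> NA
Op 3: route key 17: smallest pos >= 17 is 35 -> NA
Op 4: add NB@72 -> ring=[35:NA,72:NB]
Op 5: add NC@0 -> ring=[0:NC,35:NA,72:NB]
Op 6: route key 89: none >= 89, wrap to smallest pos 0 -> NC
Op 7: add ND@31 -> ring=[0:NC,31:ND,35:NA,72:NB]
Op 8: route key 5: smallest pos >= 5 is 31 -> ND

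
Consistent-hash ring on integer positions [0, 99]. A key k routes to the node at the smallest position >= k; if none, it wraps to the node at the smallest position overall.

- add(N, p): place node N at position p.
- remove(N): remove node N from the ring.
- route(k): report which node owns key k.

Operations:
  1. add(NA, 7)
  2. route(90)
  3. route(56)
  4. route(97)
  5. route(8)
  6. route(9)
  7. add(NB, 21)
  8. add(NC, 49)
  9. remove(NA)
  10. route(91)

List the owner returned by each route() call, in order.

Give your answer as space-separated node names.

Op 1: add NA@7 -> ring=[7:NA]
Op 2: route key 90: none >= 90, wrap to smallest pos 7 -> NA
Op 3: route key 56: none >= 56, wrap to smallest pos 7 -> NA
Op 4: route key 97: none >= 97, wrap to smallest pos 7 -> NA
Op 5: route key 8: none >= 8, wrap to smallest pos 7 -> NA
Op 6: route key 9: none >= 9, wrap to smallest pos 7 -> NA
Op 7: add NB@21 -> ring=[7:NA,21:NB]
Op 8: add NC@49 -> ring=[7:NA,21:NB,49:NC]
Op 9: remove NA -> ring=[21:NB,49:NC]
Op 10: route key 91: none >= 91, wrap to smallest pos 21 -> NB

Answer: NA NA NA NA NA NB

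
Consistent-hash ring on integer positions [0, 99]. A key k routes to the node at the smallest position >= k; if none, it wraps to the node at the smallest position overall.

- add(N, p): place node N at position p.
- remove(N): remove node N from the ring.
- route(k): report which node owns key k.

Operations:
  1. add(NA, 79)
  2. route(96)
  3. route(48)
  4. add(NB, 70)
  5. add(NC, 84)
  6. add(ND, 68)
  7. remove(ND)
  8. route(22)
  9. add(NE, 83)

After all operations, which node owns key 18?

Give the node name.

Answer: NB

Derivation:
Op 1: add NA@79 -> ring=[79:NA]
Op 2: route key 96: none >= 96, wrap to smallest pos 79 -> NA
Op 3: route key 48: smallest pos >= 48 is 79 -> NA
Op 4: add NB@70 -> ring=[70:NB,79:NA]
Op 5: add NC@84 -> ring=[70:NB,79:NA,84:NC]
Op 6: add ND@68 -> ring=[68:ND,70:NB,79:NA,84:NC]
Op 7: remove ND -> ring=[70:NB,79:NA,84:NC]
Op 8: route key 22: smallest pos >= 22 is 70 -> NB
Op 9: add NE@83 -> ring=[70:NB,79:NA,83:NE,84:NC]
Final route key 18: smallest pos >= 18 is 70 -> NB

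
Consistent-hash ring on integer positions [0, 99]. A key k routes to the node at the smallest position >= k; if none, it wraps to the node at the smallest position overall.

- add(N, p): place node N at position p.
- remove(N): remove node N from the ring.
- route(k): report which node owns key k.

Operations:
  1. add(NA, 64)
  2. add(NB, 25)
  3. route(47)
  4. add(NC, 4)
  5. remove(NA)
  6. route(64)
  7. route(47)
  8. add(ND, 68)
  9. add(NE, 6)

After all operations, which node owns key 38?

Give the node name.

Op 1: add NA@64 -> ring=[64:NA]
Op 2: add NB@25 -> ring=[25:NB,64:NA]
Op 3: route key 47: smallest pos >= 47 is 64 -> NA
Op 4: add NC@4 -> ring=[4:NC,25:NB,64:NA]
Op 5: remove NA -> ring=[4:NC,25:NB]
Op 6: route key 64: none >= 64, wrap to smallest pos 4 -> NC
Op 7: route key 47: none >= 47, wrap to smallest pos 4 -> NC
Op 8: add ND@68 -> ring=[4:NC,25:NB,68:ND]
Op 9: add NE@6 -> ring=[4:NC,6:NE,25:NB,68:ND]
Final route key 38: smallest pos >= 38 is 68 -> ND

Answer: ND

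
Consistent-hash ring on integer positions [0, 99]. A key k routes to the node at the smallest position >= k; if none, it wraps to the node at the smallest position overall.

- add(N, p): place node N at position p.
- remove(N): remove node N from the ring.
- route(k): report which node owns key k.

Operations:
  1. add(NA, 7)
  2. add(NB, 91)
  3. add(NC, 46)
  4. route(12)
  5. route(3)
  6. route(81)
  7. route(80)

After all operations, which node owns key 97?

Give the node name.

Op 1: add NA@7 -> ring=[7:NA]
Op 2: add NB@91 -> ring=[7:NA,91:NB]
Op 3: add NC@46 -> ring=[7:NA,46:NC,91:NB]
Op 4: route key 12: smallest pos >= 12 is 46 -> NC
Op 5: route key 3: smallest pos >= 3 is 7 -> NA
Op 6: route key 81: smallest pos >= 81 is 91 -> NB
Op 7: route key 80: smallest pos >= 80 is 91 -> NB
Final route key 97: none >= 97, wrap to smallest pos 7 -> NA

Answer: NA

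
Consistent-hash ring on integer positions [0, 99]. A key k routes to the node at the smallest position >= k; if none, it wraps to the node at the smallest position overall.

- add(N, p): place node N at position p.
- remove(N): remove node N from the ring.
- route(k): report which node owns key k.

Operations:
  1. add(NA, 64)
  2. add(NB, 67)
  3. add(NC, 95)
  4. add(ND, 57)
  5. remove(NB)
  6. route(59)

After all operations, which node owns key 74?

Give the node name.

Answer: NC

Derivation:
Op 1: add NA@64 -> ring=[64:NA]
Op 2: add NB@67 -> ring=[64:NA,67:NB]
Op 3: add NC@95 -> ring=[64:NA,67:NB,95:NC]
Op 4: add ND@57 -> ring=[57:ND,64:NA,67:NB,95:NC]
Op 5: remove NB -> ring=[57:ND,64:NA,95:NC]
Op 6: route key 59: smallest pos >= 59 is 64 -> NA
Final route key 74: smallest pos >= 74 is 95 -> NC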